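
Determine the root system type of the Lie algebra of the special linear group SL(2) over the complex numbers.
A1

This is sl(2), which has dimension 2^2 - 1 = 3 and rank 2 - 1 = 1 (a Cartan subalgebra is the diagonal traceless matrices). In the classification of classical Lie algebras, the special linear algebra sl(n+1) has type A_n; here n = 1, so the Dynkin diagram is a chain of 1 nodes with single edges (A_1). Hence the type is A_1.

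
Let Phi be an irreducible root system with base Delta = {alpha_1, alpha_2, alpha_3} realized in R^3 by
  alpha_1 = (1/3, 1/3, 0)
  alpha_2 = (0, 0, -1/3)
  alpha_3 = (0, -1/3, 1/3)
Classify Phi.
Compute the Cartan integers a_ij = 2(alpha_i, alpha_j)/(alpha_j, alpha_j); the resulting 3x3 Cartan matrix is
[[2, 0, -1], [0, 2, -1], [-1, -2, 2]].
The roots have two lengths (squared-length ratio 2:1); the short ones are alpha_{2}. The associated Dynkin diagram is a chain of 3 nodes with a double edge at one end; the terminal node there is the unique short simple root (B_3), so the type is B_3 (the algebra so(7)).

B_3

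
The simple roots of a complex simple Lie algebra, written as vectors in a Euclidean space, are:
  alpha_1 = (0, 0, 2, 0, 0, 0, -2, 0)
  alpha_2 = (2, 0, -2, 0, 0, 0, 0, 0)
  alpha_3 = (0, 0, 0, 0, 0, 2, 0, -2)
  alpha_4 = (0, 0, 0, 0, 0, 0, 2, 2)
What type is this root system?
A_4 (sl(5))

Compute the Cartan integers a_ij = 2(alpha_i, alpha_j)/(alpha_j, alpha_j); the resulting 4x4 Cartan matrix is
[[2, -1, 0, -1], [-1, 2, 0, 0], [0, 0, 2, -1], [-1, 0, -1, 2]].
All simple roots have the same length, so the diagram is simply laced. The associated Dynkin diagram is a chain of 4 nodes with single edges (A_4), so the type is A_4 (the algebra sl(5)).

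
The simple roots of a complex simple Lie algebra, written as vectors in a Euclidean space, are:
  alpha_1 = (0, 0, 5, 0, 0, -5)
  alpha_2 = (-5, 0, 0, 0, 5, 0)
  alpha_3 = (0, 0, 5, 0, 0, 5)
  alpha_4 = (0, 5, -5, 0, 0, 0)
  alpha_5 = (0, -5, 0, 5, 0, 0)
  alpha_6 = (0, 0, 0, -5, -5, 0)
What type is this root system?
Compute the Cartan integers a_ij = 2(alpha_i, alpha_j)/(alpha_j, alpha_j); the resulting 6x6 Cartan matrix is
[[2, 0, 0, -1, 0, 0], [0, 2, 0, 0, 0, -1], [0, 0, 2, -1, 0, 0], [-1, 0, -1, 2, -1, 0], [0, 0, 0, -1, 2, -1], [0, -1, 0, 0, -1, 2]].
All simple roots have the same length, so the diagram is simply laced. The associated Dynkin diagram is a chain of 4 nodes with a fork of two nodes at one end (D_6), so the type is D_6 (the algebra so(12)).

D_6 (so(12))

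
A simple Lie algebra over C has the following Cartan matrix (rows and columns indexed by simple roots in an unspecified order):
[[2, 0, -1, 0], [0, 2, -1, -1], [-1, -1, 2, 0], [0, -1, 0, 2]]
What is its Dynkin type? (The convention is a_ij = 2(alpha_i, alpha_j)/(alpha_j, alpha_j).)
The matrix has rank 4 with 2's on the diagonal. Reading the off-diagonal entries as Dynkin edges (a single edge where a_ij = a_ji = -1; a double or triple edge where a_ij * a_ji = 2 or 3), the diagram is a chain of 4 nodes with single edges (A_4). One simple-root ordering that puts it in standard form is (alpha_4, alpha_2, alpha_3, alpha_1). So the algebra is type A_4, i.e. sl(5).

A_4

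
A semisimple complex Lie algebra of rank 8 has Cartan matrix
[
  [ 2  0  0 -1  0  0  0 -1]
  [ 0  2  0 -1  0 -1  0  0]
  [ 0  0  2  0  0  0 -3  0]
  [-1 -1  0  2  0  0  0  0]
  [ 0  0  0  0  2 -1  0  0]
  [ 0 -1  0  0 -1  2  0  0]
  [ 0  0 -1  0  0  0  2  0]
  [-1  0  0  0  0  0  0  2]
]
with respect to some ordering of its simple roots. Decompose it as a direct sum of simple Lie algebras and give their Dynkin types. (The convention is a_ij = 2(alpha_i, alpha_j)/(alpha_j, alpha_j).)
type A_6 ⊕ type G_2

The diagram associated to this matrix has two connected components: the simple roots {alpha_1, alpha_2, alpha_4, alpha_5, alpha_6, alpha_8} form a chain of 6 nodes with single edges (A_6), and {alpha_3, alpha_7} form two nodes joined by a triple edge (G_2). A semisimple Lie algebra decomposes uniquely as the direct sum of simple ideals, one per connected component of its Dynkin diagram, so g ≅ A_6 ⊕ G_2 (dimension 48 + 14 = 62).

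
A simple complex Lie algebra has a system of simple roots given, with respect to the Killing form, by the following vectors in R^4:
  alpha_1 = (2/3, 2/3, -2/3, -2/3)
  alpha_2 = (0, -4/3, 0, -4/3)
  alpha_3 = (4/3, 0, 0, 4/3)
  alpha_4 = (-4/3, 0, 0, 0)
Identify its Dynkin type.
Compute the Cartan integers a_ij = 2(alpha_i, alpha_j)/(alpha_j, alpha_j); the resulting 4x4 Cartan matrix is
[[2, 0, 0, -1], [0, 2, -1, 0], [0, -1, 2, -2], [-1, 0, -1, 2]].
The roots have two lengths (squared-length ratio 2:1); the short ones are alpha_{1,4}. The associated Dynkin diagram is a chain of 4 nodes with a double edge between the middle two (F_4), so the type is F_4.

F_4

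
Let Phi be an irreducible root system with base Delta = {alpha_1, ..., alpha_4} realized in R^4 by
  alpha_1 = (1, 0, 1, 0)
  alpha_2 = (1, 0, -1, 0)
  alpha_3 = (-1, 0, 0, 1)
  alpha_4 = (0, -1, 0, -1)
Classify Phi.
Compute the Cartan integers a_ij = 2(alpha_i, alpha_j)/(alpha_j, alpha_j); the resulting 4x4 Cartan matrix is
[[2, 0, -1, 0], [0, 2, -1, 0], [-1, -1, 2, -1], [0, 0, -1, 2]].
All simple roots have the same length, so the diagram is simply laced. The associated Dynkin diagram is a chain of 2 nodes with a fork of two nodes at one end (D_4), so the type is D_4 (the algebra so(8)).

D4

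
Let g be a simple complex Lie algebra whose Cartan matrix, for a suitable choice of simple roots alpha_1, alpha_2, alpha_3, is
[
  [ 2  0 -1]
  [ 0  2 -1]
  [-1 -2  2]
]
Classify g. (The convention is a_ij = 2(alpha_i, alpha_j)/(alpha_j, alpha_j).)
B_3

The matrix has rank 3 with 2's on the diagonal. Reading the off-diagonal entries as Dynkin edges (a single edge where a_ij = a_ji = -1; a double or triple edge where a_ij * a_ji = 2 or 3), the diagram is a chain of 3 nodes with a double edge at one end; the terminal node there is the unique short simple root (B_3). One simple-root ordering that puts it in standard form is (alpha_1, alpha_3, alpha_2). So the algebra is type B_3, i.e. so(7).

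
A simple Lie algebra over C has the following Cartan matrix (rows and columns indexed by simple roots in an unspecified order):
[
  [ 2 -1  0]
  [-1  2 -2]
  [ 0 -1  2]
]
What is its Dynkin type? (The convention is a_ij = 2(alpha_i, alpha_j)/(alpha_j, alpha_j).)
The matrix has rank 3 with 2's on the diagonal. Reading the off-diagonal entries as Dynkin edges (a single edge where a_ij = a_ji = -1; a double or triple edge where a_ij * a_ji = 2 or 3), the diagram is a chain of 3 nodes with a double edge at one end; the terminal node there is the unique short simple root (B_3). One simple-root ordering that puts it in standard form is (alpha_1, alpha_2, alpha_3). So the algebra is type B_3, i.e. so(7).

B_3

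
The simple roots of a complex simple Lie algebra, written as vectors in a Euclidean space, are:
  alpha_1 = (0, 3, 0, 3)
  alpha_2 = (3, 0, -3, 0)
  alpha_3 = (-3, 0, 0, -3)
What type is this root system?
type A_3

Compute the Cartan integers a_ij = 2(alpha_i, alpha_j)/(alpha_j, alpha_j); the resulting 3x3 Cartan matrix is
[[2, 0, -1], [0, 2, -1], [-1, -1, 2]].
All simple roots have the same length, so the diagram is simply laced. The associated Dynkin diagram is a chain of 3 nodes with single edges (A_3), so the type is A_3 (the algebra sl(4)).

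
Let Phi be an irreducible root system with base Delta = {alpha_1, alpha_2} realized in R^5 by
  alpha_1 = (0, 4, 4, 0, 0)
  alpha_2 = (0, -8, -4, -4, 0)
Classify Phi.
G_2

Compute the Cartan integers a_ij = 2(alpha_i, alpha_j)/(alpha_j, alpha_j); the resulting 2x2 Cartan matrix is
[[2, -1], [-3, 2]].
The roots have two lengths (squared-length ratio 3:1); the short ones are alpha_{1}. The associated Dynkin diagram is two nodes joined by a triple edge (G_2), so the type is G_2.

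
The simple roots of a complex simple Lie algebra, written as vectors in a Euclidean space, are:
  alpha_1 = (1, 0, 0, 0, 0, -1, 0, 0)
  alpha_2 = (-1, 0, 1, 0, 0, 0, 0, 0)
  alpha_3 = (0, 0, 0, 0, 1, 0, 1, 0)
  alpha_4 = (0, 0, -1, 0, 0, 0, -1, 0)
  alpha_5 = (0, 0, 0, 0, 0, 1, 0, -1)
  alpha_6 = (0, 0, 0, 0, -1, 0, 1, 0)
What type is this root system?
D_6 (so(12))

Compute the Cartan integers a_ij = 2(alpha_i, alpha_j)/(alpha_j, alpha_j); the resulting 6x6 Cartan matrix is
[[2, -1, 0, 0, -1, 0], [-1, 2, 0, -1, 0, 0], [0, 0, 2, -1, 0, 0], [0, -1, -1, 2, 0, -1], [-1, 0, 0, 0, 2, 0], [0, 0, 0, -1, 0, 2]].
All simple roots have the same length, so the diagram is simply laced. The associated Dynkin diagram is a chain of 4 nodes with a fork of two nodes at one end (D_6), so the type is D_6 (the algebra so(12)).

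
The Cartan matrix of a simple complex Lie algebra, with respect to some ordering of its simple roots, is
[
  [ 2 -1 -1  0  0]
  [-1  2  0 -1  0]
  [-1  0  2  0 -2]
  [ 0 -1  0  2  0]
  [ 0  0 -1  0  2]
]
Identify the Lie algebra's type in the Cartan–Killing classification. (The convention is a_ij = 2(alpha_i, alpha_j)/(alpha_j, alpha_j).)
B_5

The matrix has rank 5 with 2's on the diagonal. Reading the off-diagonal entries as Dynkin edges (a single edge where a_ij = a_ji = -1; a double or triple edge where a_ij * a_ji = 2 or 3), the diagram is a chain of 5 nodes with a double edge at one end; the terminal node there is the unique short simple root (B_5). One simple-root ordering that puts it in standard form is (alpha_4, alpha_2, alpha_1, alpha_3, alpha_5). So the algebra is type B_5, i.e. so(11).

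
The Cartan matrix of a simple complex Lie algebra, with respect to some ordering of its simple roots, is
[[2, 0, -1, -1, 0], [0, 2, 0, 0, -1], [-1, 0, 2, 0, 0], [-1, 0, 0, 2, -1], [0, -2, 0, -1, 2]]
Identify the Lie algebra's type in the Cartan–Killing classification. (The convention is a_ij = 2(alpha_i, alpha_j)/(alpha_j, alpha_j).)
The matrix has rank 5 with 2's on the diagonal. Reading the off-diagonal entries as Dynkin edges (a single edge where a_ij = a_ji = -1; a double or triple edge where a_ij * a_ji = 2 or 3), the diagram is a chain of 5 nodes with a double edge at one end; the terminal node there is the unique short simple root (B_5). One simple-root ordering that puts it in standard form is (alpha_3, alpha_1, alpha_4, alpha_5, alpha_2). So the algebra is type B_5, i.e. so(11).

type B_5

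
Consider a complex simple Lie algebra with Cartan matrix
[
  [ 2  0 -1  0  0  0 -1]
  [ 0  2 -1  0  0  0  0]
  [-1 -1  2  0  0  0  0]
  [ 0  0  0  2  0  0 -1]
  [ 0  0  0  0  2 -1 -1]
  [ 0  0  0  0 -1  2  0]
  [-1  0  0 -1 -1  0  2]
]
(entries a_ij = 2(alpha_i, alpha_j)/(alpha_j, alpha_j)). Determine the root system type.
type E_7

The matrix has rank 7 with 2's on the diagonal. Reading the off-diagonal entries as Dynkin edges (a single edge where a_ij = a_ji = -1; a double or triple edge where a_ij * a_ji = 2 or 3), the diagram is a chain of 6 nodes with one extra node attached to the third node from one end (E_7). One simple-root ordering that puts it in standard form is (alpha_6, alpha_4, alpha_5, alpha_7, alpha_1, alpha_3, alpha_2). So the algebra is type E_7.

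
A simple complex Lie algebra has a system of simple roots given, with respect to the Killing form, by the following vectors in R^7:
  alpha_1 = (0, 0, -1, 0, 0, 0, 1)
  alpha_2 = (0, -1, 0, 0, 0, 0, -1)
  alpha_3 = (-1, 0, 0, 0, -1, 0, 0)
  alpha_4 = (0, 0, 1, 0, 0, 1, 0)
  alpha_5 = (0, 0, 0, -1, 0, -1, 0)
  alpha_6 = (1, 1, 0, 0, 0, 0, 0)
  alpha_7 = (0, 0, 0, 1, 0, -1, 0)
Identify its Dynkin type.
Compute the Cartan integers a_ij = 2(alpha_i, alpha_j)/(alpha_j, alpha_j); the resulting 7x7 Cartan matrix is
[[2, -1, 0, -1, 0, 0, 0], [-1, 2, 0, 0, 0, -1, 0], [0, 0, 2, 0, 0, -1, 0], [-1, 0, 0, 2, -1, 0, -1], [0, 0, 0, -1, 2, 0, 0], [0, -1, -1, 0, 0, 2, 0], [0, 0, 0, -1, 0, 0, 2]].
All simple roots have the same length, so the diagram is simply laced. The associated Dynkin diagram is a chain of 5 nodes with a fork of two nodes at one end (D_7), so the type is D_7 (the algebra so(14)).

D_7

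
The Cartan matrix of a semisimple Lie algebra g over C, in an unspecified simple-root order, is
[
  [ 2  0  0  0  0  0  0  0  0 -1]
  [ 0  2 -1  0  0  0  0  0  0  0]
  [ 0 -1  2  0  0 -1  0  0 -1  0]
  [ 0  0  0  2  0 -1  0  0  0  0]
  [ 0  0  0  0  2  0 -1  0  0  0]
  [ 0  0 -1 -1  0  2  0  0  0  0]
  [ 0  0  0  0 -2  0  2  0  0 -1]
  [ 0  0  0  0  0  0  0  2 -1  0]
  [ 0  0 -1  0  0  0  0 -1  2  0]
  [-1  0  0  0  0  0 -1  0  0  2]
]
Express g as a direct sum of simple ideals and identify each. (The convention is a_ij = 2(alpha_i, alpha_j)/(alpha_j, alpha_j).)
B4 ⊕ E6

The diagram associated to this matrix has two connected components: the simple roots {alpha_1, alpha_5, alpha_7, alpha_10} form a chain of 4 nodes with a double edge at one end; the terminal node there is the unique short simple root (B_4), and {alpha_2, alpha_3, alpha_4, alpha_6, alpha_8, alpha_9} form a chain of 5 nodes with one extra node attached to the third node from one end (E_6). A semisimple Lie algebra decomposes uniquely as the direct sum of simple ideals, one per connected component of its Dynkin diagram, so g ≅ B_4 ⊕ E_6 (dimension 36 + 78 = 114).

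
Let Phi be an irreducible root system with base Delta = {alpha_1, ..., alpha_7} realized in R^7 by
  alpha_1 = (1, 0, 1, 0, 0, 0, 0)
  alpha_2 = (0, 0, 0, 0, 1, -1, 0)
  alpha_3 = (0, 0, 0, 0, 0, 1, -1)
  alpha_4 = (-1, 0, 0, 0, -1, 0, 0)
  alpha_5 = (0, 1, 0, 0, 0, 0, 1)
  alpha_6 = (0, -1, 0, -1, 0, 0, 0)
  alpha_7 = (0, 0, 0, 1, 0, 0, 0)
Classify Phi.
type B_7

Compute the Cartan integers a_ij = 2(alpha_i, alpha_j)/(alpha_j, alpha_j); the resulting 7x7 Cartan matrix is
[[2, 0, 0, -1, 0, 0, 0], [0, 2, -1, -1, 0, 0, 0], [0, -1, 2, 0, -1, 0, 0], [-1, -1, 0, 2, 0, 0, 0], [0, 0, -1, 0, 2, -1, 0], [0, 0, 0, 0, -1, 2, -2], [0, 0, 0, 0, 0, -1, 2]].
The roots have two lengths (squared-length ratio 2:1); the short ones are alpha_{7}. The associated Dynkin diagram is a chain of 7 nodes with a double edge at one end; the terminal node there is the unique short simple root (B_7), so the type is B_7 (the algebra so(15)).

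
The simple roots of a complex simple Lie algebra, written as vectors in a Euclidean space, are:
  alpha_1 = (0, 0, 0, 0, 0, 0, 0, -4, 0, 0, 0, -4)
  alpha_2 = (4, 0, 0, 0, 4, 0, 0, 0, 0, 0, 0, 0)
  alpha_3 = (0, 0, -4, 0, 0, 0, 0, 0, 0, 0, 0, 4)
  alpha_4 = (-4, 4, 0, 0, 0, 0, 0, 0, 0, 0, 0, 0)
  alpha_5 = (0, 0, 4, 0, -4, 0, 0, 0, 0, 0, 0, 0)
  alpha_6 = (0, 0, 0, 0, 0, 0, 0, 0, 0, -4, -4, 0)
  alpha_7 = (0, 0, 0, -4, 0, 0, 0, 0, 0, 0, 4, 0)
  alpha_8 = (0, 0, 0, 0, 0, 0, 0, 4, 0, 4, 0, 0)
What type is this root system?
A_8

Compute the Cartan integers a_ij = 2(alpha_i, alpha_j)/(alpha_j, alpha_j); the resulting 8x8 Cartan matrix is
[[2, 0, -1, 0, 0, 0, 0, -1], [0, 2, 0, -1, -1, 0, 0, 0], [-1, 0, 2, 0, -1, 0, 0, 0], [0, -1, 0, 2, 0, 0, 0, 0], [0, -1, -1, 0, 2, 0, 0, 0], [0, 0, 0, 0, 0, 2, -1, -1], [0, 0, 0, 0, 0, -1, 2, 0], [-1, 0, 0, 0, 0, -1, 0, 2]].
All simple roots have the same length, so the diagram is simply laced. The associated Dynkin diagram is a chain of 8 nodes with single edges (A_8), so the type is A_8 (the algebra sl(9)).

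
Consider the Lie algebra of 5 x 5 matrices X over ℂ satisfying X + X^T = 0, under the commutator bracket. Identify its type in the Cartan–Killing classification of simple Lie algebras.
This is so(5) with 5 odd, which has dimension 5(5-1)/2 = 10 and rank (5-1)/2 = 2. In the classification of classical Lie algebras, the orthogonal algebra so(2n+1) in an odd number of variables has type B_n; here n = 2, so the Dynkin diagram is a chain of 2 nodes with a double edge at one end; the terminal node there is the unique short simple root (B_2). Hence the type is B_2.

type B_2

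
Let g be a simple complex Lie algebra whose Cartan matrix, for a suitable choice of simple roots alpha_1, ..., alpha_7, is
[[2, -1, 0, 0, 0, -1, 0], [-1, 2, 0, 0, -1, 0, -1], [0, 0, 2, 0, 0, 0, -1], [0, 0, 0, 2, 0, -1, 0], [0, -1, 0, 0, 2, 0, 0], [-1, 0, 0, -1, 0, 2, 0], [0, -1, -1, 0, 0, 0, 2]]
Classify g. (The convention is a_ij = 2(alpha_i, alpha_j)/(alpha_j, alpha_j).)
The matrix has rank 7 with 2's on the diagonal. Reading the off-diagonal entries as Dynkin edges (a single edge where a_ij = a_ji = -1; a double or triple edge where a_ij * a_ji = 2 or 3), the diagram is a chain of 6 nodes with one extra node attached to the third node from one end (E_7). One simple-root ordering that puts it in standard form is (alpha_3, alpha_5, alpha_7, alpha_2, alpha_1, alpha_6, alpha_4). So the algebra is type E_7.

E_7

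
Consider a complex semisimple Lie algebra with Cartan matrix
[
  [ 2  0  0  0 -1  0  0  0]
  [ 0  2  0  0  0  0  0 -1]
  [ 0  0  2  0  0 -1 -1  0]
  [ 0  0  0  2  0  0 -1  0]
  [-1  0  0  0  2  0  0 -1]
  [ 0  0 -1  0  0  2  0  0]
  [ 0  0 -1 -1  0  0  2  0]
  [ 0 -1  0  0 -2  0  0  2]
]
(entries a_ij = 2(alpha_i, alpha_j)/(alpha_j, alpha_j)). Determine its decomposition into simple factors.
The diagram associated to this matrix has two connected components: the simple roots {alpha_3, alpha_4, alpha_6, alpha_7} form a chain of 4 nodes with single edges (A_4), and {alpha_1, alpha_2, alpha_5, alpha_8} form a chain of 4 nodes with a double edge between the middle two (F_4). A semisimple Lie algebra decomposes uniquely as the direct sum of simple ideals, one per connected component of its Dynkin diagram, so g ≅ A_4 ⊕ F_4 (dimension 24 + 52 = 76).

A_4 (sl(5)) ⊕ F_4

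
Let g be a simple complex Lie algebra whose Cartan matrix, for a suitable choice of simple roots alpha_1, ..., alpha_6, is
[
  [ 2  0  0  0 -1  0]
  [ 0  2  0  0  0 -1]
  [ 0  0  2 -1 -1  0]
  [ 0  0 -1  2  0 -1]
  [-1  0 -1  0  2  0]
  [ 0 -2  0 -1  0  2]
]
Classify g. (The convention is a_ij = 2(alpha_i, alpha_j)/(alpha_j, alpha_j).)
B6

The matrix has rank 6 with 2's on the diagonal. Reading the off-diagonal entries as Dynkin edges (a single edge where a_ij = a_ji = -1; a double or triple edge where a_ij * a_ji = 2 or 3), the diagram is a chain of 6 nodes with a double edge at one end; the terminal node there is the unique short simple root (B_6). One simple-root ordering that puts it in standard form is (alpha_1, alpha_5, alpha_3, alpha_4, alpha_6, alpha_2). So the algebra is type B_6, i.e. so(13).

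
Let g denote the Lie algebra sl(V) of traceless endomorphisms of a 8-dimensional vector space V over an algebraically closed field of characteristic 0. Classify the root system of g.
type A_7

This is sl(8), which has dimension 8^2 - 1 = 63 and rank 8 - 1 = 7 (a Cartan subalgebra is the diagonal traceless matrices). In the classification of classical Lie algebras, the special linear algebra sl(n+1) has type A_n; here n = 7, so the Dynkin diagram is a chain of 7 nodes with single edges (A_7). Hence the type is A_7.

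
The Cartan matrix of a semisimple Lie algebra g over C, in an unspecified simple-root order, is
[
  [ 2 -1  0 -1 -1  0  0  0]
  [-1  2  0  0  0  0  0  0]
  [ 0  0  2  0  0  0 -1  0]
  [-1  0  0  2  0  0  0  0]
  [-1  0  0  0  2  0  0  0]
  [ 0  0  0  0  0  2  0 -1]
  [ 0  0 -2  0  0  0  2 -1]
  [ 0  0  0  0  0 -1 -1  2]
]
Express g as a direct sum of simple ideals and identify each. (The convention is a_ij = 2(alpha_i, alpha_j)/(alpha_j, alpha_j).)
B_4 (so(9)) + D_4 (so(8))

The diagram associated to this matrix has two connected components: the simple roots {alpha_3, alpha_6, alpha_7, alpha_8} form a chain of 4 nodes with a double edge at one end; the terminal node there is the unique short simple root (B_4), and {alpha_1, alpha_2, alpha_4, alpha_5} form a chain of 2 nodes with a fork of two nodes at one end (D_4). A semisimple Lie algebra decomposes uniquely as the direct sum of simple ideals, one per connected component of its Dynkin diagram, so g ≅ B_4 ⊕ D_4 (dimension 36 + 28 = 64).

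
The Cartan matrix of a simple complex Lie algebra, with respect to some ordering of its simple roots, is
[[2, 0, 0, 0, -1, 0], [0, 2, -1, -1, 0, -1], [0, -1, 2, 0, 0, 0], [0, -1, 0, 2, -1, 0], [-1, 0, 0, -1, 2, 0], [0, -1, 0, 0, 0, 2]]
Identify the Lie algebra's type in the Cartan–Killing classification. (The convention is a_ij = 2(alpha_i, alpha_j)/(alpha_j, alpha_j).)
D_6 (so(12))

The matrix has rank 6 with 2's on the diagonal. Reading the off-diagonal entries as Dynkin edges (a single edge where a_ij = a_ji = -1; a double or triple edge where a_ij * a_ji = 2 or 3), the diagram is a chain of 4 nodes with a fork of two nodes at one end (D_6). One simple-root ordering that puts it in standard form is (alpha_1, alpha_5, alpha_4, alpha_2, alpha_3, alpha_6). So the algebra is type D_6, i.e. so(12).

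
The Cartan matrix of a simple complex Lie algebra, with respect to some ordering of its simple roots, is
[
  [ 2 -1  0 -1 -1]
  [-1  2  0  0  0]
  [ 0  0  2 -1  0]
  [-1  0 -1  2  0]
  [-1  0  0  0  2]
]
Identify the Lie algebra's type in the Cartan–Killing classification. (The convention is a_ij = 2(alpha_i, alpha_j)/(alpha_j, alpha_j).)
The matrix has rank 5 with 2's on the diagonal. Reading the off-diagonal entries as Dynkin edges (a single edge where a_ij = a_ji = -1; a double or triple edge where a_ij * a_ji = 2 or 3), the diagram is a chain of 3 nodes with a fork of two nodes at one end (D_5). One simple-root ordering that puts it in standard form is (alpha_3, alpha_4, alpha_1, alpha_2, alpha_5). So the algebra is type D_5, i.e. so(10).

D5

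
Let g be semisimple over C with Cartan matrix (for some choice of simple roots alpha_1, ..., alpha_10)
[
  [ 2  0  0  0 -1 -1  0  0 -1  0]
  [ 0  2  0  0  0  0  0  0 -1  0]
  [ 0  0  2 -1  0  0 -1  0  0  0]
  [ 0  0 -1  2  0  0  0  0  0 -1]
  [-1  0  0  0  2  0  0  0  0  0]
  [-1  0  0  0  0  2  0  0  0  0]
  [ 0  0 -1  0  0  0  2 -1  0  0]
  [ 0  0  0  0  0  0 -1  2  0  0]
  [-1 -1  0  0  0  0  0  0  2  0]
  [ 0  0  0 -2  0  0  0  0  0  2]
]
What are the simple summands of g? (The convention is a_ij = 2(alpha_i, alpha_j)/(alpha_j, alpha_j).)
The diagram associated to this matrix has two connected components: the simple roots {alpha_3, alpha_4, alpha_7, alpha_8, alpha_10} form a chain of 5 nodes with a double edge at one end; the terminal node there is the unique long simple root (C_5), and {alpha_1, alpha_2, alpha_5, alpha_6, alpha_9} form a chain of 3 nodes with a fork of two nodes at one end (D_5). A semisimple Lie algebra decomposes uniquely as the direct sum of simple ideals, one per connected component of its Dynkin diagram, so g ≅ C_5 ⊕ D_5 (dimension 55 + 45 = 100).

C_5 (sp(10)) + D_5 (so(10))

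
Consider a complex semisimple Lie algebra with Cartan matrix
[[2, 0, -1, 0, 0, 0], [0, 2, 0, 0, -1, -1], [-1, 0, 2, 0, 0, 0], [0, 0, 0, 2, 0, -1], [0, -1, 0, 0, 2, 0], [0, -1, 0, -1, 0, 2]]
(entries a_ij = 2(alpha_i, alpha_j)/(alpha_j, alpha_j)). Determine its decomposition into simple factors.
A_2 (sl(3)) + A_4 (sl(5))

The diagram associated to this matrix has two connected components: the simple roots {alpha_1, alpha_3} form a chain of 2 nodes with single edges (A_2), and {alpha_2, alpha_4, alpha_5, alpha_6} form a chain of 4 nodes with single edges (A_4). A semisimple Lie algebra decomposes uniquely as the direct sum of simple ideals, one per connected component of its Dynkin diagram, so g ≅ A_2 ⊕ A_4 (dimension 8 + 24 = 32).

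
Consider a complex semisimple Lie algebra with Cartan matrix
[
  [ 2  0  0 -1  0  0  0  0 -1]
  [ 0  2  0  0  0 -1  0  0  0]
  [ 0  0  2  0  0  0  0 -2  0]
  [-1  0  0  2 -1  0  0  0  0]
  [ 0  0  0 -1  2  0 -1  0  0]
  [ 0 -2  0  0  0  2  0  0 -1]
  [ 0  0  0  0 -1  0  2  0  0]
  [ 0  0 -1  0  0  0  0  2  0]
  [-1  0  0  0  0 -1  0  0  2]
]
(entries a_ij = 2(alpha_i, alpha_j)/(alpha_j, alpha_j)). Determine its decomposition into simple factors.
The diagram associated to this matrix has two connected components: the simple roots {alpha_3, alpha_8} form a chain of 2 nodes with a double edge at one end; the terminal node there is the unique short simple root (B_2), and {alpha_1, alpha_2, alpha_4, alpha_5, alpha_6, alpha_7, alpha_9} form a chain of 7 nodes with a double edge at one end; the terminal node there is the unique short simple root (B_7). A semisimple Lie algebra decomposes uniquely as the direct sum of simple ideals, one per connected component of its Dynkin diagram, so g ≅ B_2 ⊕ B_7 (dimension 10 + 105 = 115).

B_2 + B_7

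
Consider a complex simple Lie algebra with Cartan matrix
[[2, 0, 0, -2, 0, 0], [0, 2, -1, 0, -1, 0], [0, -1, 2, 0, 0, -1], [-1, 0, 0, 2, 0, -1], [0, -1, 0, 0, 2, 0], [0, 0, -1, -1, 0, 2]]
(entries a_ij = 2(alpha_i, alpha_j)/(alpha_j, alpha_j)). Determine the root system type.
The matrix has rank 6 with 2's on the diagonal. Reading the off-diagonal entries as Dynkin edges (a single edge where a_ij = a_ji = -1; a double or triple edge where a_ij * a_ji = 2 or 3), the diagram is a chain of 6 nodes with a double edge at one end; the terminal node there is the unique long simple root (C_6). One simple-root ordering that puts it in standard form is (alpha_5, alpha_2, alpha_3, alpha_6, alpha_4, alpha_1). So the algebra is type C_6, i.e. sp(12).

C_6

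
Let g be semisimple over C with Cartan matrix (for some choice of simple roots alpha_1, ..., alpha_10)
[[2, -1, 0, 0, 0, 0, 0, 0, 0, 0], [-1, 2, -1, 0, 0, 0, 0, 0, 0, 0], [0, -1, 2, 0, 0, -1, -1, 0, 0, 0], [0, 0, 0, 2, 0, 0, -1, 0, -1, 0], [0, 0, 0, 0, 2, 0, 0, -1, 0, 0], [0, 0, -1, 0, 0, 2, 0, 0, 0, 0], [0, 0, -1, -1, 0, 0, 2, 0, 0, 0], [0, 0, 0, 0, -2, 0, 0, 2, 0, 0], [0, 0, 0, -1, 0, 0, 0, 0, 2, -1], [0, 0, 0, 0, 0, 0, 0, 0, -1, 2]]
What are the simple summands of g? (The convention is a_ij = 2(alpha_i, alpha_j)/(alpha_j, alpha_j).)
B_2 ⊕ E_8

The diagram associated to this matrix has two connected components: the simple roots {alpha_5, alpha_8} form a chain of 2 nodes with a double edge at one end; the terminal node there is the unique short simple root (B_2), and {alpha_1, alpha_2, alpha_3, alpha_4, alpha_6, alpha_7, alpha_9, alpha_10} form a chain of 7 nodes with one extra node attached to the third node from one end (E_8). A semisimple Lie algebra decomposes uniquely as the direct sum of simple ideals, one per connected component of its Dynkin diagram, so g ≅ B_2 ⊕ E_8 (dimension 10 + 248 = 258).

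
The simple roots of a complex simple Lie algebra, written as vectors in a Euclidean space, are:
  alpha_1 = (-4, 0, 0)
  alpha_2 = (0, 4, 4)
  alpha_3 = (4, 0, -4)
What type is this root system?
Compute the Cartan integers a_ij = 2(alpha_i, alpha_j)/(alpha_j, alpha_j); the resulting 3x3 Cartan matrix is
[[2, 0, -1], [0, 2, -1], [-2, -1, 2]].
The roots have two lengths (squared-length ratio 2:1); the short ones are alpha_{1}. The associated Dynkin diagram is a chain of 3 nodes with a double edge at one end; the terminal node there is the unique short simple root (B_3), so the type is B_3 (the algebra so(7)).

type B_3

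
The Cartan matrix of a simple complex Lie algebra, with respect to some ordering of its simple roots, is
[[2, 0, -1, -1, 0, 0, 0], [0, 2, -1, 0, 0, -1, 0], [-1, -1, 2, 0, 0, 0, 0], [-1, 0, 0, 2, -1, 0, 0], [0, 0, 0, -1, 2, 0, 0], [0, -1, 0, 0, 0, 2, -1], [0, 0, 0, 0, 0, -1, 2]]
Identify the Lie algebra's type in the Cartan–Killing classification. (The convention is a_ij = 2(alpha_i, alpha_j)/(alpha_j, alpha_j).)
The matrix has rank 7 with 2's on the diagonal. Reading the off-diagonal entries as Dynkin edges (a single edge where a_ij = a_ji = -1; a double or triple edge where a_ij * a_ji = 2 or 3), the diagram is a chain of 7 nodes with single edges (A_7). One simple-root ordering that puts it in standard form is (alpha_7, alpha_6, alpha_2, alpha_3, alpha_1, alpha_4, alpha_5). So the algebra is type A_7, i.e. sl(8).

A_7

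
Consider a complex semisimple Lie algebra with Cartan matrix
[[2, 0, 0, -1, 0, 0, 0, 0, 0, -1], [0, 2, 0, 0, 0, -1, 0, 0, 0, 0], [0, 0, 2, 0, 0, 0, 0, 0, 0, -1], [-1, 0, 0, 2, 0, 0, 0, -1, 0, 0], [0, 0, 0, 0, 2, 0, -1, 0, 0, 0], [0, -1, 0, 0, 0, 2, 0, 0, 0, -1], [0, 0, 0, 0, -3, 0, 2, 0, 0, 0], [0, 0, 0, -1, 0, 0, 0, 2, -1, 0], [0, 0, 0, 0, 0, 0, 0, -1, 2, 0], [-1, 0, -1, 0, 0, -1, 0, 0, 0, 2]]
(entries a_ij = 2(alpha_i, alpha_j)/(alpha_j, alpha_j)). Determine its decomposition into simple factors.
E8 + G2

The diagram associated to this matrix has two connected components: the simple roots {alpha_1, alpha_2, alpha_3, alpha_4, alpha_6, alpha_8, alpha_9, alpha_10} form a chain of 7 nodes with one extra node attached to the third node from one end (E_8), and {alpha_5, alpha_7} form two nodes joined by a triple edge (G_2). A semisimple Lie algebra decomposes uniquely as the direct sum of simple ideals, one per connected component of its Dynkin diagram, so g ≅ E_8 ⊕ G_2 (dimension 248 + 14 = 262).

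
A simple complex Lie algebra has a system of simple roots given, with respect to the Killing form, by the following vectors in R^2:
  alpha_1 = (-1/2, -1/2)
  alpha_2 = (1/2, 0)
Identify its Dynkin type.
B_2 (so(5))

Compute the Cartan integers a_ij = 2(alpha_i, alpha_j)/(alpha_j, alpha_j); the resulting 2x2 Cartan matrix is
[[2, -2], [-1, 2]].
The roots have two lengths (squared-length ratio 2:1); the short ones are alpha_{2}. The associated Dynkin diagram is a chain of 2 nodes with a double edge at one end; the terminal node there is the unique short simple root (B_2), so the type is B_2 (the algebra so(5)).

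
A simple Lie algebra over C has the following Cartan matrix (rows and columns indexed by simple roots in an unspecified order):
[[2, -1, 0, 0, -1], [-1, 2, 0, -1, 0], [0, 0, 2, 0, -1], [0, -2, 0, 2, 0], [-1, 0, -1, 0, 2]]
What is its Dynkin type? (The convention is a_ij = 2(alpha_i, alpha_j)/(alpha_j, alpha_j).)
C_5 (sp(10))

The matrix has rank 5 with 2's on the diagonal. Reading the off-diagonal entries as Dynkin edges (a single edge where a_ij = a_ji = -1; a double or triple edge where a_ij * a_ji = 2 or 3), the diagram is a chain of 5 nodes with a double edge at one end; the terminal node there is the unique long simple root (C_5). One simple-root ordering that puts it in standard form is (alpha_3, alpha_5, alpha_1, alpha_2, alpha_4). So the algebra is type C_5, i.e. sp(10).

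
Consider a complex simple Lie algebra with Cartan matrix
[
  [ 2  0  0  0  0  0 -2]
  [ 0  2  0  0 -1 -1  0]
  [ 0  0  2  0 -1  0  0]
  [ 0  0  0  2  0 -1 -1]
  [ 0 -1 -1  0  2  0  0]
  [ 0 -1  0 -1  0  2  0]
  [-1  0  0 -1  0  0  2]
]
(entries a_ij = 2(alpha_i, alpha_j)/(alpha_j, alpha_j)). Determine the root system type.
The matrix has rank 7 with 2's on the diagonal. Reading the off-diagonal entries as Dynkin edges (a single edge where a_ij = a_ji = -1; a double or triple edge where a_ij * a_ji = 2 or 3), the diagram is a chain of 7 nodes with a double edge at one end; the terminal node there is the unique long simple root (C_7). One simple-root ordering that puts it in standard form is (alpha_3, alpha_5, alpha_2, alpha_6, alpha_4, alpha_7, alpha_1). So the algebra is type C_7, i.e. sp(14).

C_7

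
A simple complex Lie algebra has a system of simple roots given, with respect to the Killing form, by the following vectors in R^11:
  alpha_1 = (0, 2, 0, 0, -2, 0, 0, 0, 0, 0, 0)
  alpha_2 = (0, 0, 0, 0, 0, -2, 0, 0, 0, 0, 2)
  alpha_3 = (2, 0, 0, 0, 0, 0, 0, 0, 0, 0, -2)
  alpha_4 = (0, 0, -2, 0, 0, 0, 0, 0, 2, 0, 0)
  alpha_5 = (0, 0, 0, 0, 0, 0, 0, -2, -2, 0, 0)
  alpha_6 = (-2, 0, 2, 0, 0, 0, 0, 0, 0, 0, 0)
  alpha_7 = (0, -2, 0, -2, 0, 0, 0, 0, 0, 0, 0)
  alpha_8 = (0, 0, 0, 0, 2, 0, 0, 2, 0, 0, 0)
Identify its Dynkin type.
Compute the Cartan integers a_ij = 2(alpha_i, alpha_j)/(alpha_j, alpha_j); the resulting 8x8 Cartan matrix is
[[2, 0, 0, 0, 0, 0, -1, -1], [0, 2, -1, 0, 0, 0, 0, 0], [0, -1, 2, 0, 0, -1, 0, 0], [0, 0, 0, 2, -1, -1, 0, 0], [0, 0, 0, -1, 2, 0, 0, -1], [0, 0, -1, -1, 0, 2, 0, 0], [-1, 0, 0, 0, 0, 0, 2, 0], [-1, 0, 0, 0, -1, 0, 0, 2]].
All simple roots have the same length, so the diagram is simply laced. The associated Dynkin diagram is a chain of 8 nodes with single edges (A_8), so the type is A_8 (the algebra sl(9)).

A8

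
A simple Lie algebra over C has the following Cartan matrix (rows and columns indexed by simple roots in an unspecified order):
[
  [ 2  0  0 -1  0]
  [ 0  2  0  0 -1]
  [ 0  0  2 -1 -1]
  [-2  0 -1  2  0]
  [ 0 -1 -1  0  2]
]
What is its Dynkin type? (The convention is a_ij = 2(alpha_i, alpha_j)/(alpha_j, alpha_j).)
The matrix has rank 5 with 2's on the diagonal. Reading the off-diagonal entries as Dynkin edges (a single edge where a_ij = a_ji = -1; a double or triple edge where a_ij * a_ji = 2 or 3), the diagram is a chain of 5 nodes with a double edge at one end; the terminal node there is the unique short simple root (B_5). One simple-root ordering that puts it in standard form is (alpha_2, alpha_5, alpha_3, alpha_4, alpha_1). So the algebra is type B_5, i.e. so(11).

B_5 (so(11))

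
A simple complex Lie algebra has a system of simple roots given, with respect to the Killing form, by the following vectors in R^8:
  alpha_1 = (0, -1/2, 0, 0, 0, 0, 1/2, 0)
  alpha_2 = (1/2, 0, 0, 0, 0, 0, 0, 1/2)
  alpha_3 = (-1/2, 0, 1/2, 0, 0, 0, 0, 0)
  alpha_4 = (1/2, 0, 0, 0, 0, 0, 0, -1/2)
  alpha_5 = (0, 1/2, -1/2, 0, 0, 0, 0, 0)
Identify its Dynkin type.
Compute the Cartan integers a_ij = 2(alpha_i, alpha_j)/(alpha_j, alpha_j); the resulting 5x5 Cartan matrix is
[[2, 0, 0, 0, -1], [0, 2, -1, 0, 0], [0, -1, 2, -1, -1], [0, 0, -1, 2, 0], [-1, 0, -1, 0, 2]].
All simple roots have the same length, so the diagram is simply laced. The associated Dynkin diagram is a chain of 3 nodes with a fork of two nodes at one end (D_5), so the type is D_5 (the algebra so(10)).

D_5 (so(10))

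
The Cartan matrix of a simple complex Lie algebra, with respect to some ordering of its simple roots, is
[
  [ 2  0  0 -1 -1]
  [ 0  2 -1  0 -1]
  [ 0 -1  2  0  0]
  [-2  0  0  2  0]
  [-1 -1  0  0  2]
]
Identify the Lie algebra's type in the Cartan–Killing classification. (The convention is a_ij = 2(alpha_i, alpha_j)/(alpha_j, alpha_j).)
C5

The matrix has rank 5 with 2's on the diagonal. Reading the off-diagonal entries as Dynkin edges (a single edge where a_ij = a_ji = -1; a double or triple edge where a_ij * a_ji = 2 or 3), the diagram is a chain of 5 nodes with a double edge at one end; the terminal node there is the unique long simple root (C_5). One simple-root ordering that puts it in standard form is (alpha_3, alpha_2, alpha_5, alpha_1, alpha_4). So the algebra is type C_5, i.e. sp(10).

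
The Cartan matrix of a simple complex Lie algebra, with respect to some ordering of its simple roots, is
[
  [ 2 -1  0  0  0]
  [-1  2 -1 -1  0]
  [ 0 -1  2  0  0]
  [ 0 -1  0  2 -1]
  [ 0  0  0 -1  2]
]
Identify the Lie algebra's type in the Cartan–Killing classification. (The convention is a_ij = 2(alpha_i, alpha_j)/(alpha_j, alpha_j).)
The matrix has rank 5 with 2's on the diagonal. Reading the off-diagonal entries as Dynkin edges (a single edge where a_ij = a_ji = -1; a double or triple edge where a_ij * a_ji = 2 or 3), the diagram is a chain of 3 nodes with a fork of two nodes at one end (D_5). One simple-root ordering that puts it in standard form is (alpha_5, alpha_4, alpha_2, alpha_3, alpha_1). So the algebra is type D_5, i.e. so(10).

D_5 (so(10))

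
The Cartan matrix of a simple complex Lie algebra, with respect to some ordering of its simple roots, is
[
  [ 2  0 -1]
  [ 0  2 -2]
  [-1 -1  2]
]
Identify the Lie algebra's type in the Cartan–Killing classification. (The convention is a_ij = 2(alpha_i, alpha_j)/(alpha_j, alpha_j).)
C_3 (sp(6))

The matrix has rank 3 with 2's on the diagonal. Reading the off-diagonal entries as Dynkin edges (a single edge where a_ij = a_ji = -1; a double or triple edge where a_ij * a_ji = 2 or 3), the diagram is a chain of 3 nodes with a double edge at one end; the terminal node there is the unique long simple root (C_3). One simple-root ordering that puts it in standard form is (alpha_1, alpha_3, alpha_2). So the algebra is type C_3, i.e. sp(6).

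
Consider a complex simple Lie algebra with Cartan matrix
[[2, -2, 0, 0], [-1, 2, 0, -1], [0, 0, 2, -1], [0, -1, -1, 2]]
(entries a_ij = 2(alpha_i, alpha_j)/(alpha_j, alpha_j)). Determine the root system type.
The matrix has rank 4 with 2's on the diagonal. Reading the off-diagonal entries as Dynkin edges (a single edge where a_ij = a_ji = -1; a double or triple edge where a_ij * a_ji = 2 or 3), the diagram is a chain of 4 nodes with a double edge at one end; the terminal node there is the unique long simple root (C_4). One simple-root ordering that puts it in standard form is (alpha_3, alpha_4, alpha_2, alpha_1). So the algebra is type C_4, i.e. sp(8).

type C_4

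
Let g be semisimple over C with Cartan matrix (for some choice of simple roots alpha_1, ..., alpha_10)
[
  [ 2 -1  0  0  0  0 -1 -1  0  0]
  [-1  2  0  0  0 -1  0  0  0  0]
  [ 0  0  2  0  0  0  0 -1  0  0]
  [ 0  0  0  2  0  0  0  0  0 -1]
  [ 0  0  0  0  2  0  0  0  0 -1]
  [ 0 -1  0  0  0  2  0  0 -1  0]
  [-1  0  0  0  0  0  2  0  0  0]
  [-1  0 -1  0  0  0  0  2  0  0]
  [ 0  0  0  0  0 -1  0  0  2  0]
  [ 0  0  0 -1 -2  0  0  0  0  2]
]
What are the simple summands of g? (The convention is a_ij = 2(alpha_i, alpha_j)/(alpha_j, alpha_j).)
The diagram associated to this matrix has two connected components: the simple roots {alpha_4, alpha_5, alpha_10} form a chain of 3 nodes with a double edge at one end; the terminal node there is the unique short simple root (B_3), and {alpha_1, alpha_2, alpha_3, alpha_6, alpha_7, alpha_8, alpha_9} form a chain of 6 nodes with one extra node attached to the third node from one end (E_7). A semisimple Lie algebra decomposes uniquely as the direct sum of simple ideals, one per connected component of its Dynkin diagram, so g ≅ B_3 ⊕ E_7 (dimension 21 + 133 = 154).

B_3 (so(7)) + E_7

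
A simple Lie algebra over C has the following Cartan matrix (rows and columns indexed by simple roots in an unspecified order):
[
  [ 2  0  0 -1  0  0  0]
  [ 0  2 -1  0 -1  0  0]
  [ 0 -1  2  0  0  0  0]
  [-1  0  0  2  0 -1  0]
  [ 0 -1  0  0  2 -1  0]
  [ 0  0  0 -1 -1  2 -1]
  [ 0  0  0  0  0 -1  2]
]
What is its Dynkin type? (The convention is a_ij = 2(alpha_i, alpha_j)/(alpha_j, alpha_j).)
E_7

The matrix has rank 7 with 2's on the diagonal. Reading the off-diagonal entries as Dynkin edges (a single edge where a_ij = a_ji = -1; a double or triple edge where a_ij * a_ji = 2 or 3), the diagram is a chain of 6 nodes with one extra node attached to the third node from one end (E_7). One simple-root ordering that puts it in standard form is (alpha_1, alpha_7, alpha_4, alpha_6, alpha_5, alpha_2, alpha_3). So the algebra is type E_7.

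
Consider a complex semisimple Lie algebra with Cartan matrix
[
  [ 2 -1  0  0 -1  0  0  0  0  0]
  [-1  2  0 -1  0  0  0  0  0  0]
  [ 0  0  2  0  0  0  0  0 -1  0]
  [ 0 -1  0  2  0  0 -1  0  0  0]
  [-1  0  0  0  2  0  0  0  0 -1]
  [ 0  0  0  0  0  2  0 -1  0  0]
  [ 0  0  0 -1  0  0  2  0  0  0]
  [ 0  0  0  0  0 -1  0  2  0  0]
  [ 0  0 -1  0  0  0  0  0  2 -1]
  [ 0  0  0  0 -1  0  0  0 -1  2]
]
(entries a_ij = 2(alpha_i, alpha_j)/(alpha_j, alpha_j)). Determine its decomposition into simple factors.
The diagram associated to this matrix has two connected components: the simple roots {alpha_6, alpha_8} form a chain of 2 nodes with single edges (A_2), and {alpha_1, alpha_2, alpha_3, alpha_4, alpha_5, alpha_7, alpha_9, alpha_10} form a chain of 8 nodes with single edges (A_8). A semisimple Lie algebra decomposes uniquely as the direct sum of simple ideals, one per connected component of its Dynkin diagram, so g ≅ A_2 ⊕ A_8 (dimension 8 + 80 = 88).

A2 + A8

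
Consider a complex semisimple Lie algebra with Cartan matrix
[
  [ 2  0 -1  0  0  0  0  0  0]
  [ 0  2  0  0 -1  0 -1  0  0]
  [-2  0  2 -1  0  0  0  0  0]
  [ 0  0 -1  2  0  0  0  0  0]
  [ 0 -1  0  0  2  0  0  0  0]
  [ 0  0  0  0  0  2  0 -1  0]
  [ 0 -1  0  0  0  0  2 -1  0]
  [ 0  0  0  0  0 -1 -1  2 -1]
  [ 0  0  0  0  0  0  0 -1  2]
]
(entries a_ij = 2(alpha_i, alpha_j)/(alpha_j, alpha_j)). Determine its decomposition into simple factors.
The diagram associated to this matrix has two connected components: the simple roots {alpha_1, alpha_3, alpha_4} form a chain of 3 nodes with a double edge at one end; the terminal node there is the unique short simple root (B_3), and {alpha_2, alpha_5, alpha_6, alpha_7, alpha_8, alpha_9} form a chain of 4 nodes with a fork of two nodes at one end (D_6). A semisimple Lie algebra decomposes uniquely as the direct sum of simple ideals, one per connected component of its Dynkin diagram, so g ≅ B_3 ⊕ D_6 (dimension 21 + 66 = 87).

B_3 (so(7)) + D_6 (so(12))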